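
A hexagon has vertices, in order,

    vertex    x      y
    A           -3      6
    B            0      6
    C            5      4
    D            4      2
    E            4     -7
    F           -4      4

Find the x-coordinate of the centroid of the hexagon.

59/57

Apply the shoelace formula. First the cross-terms c_i = x_i·y_{i+1} − x_{i+1}·y_i:
  -18, -30, -6, -36, -12, -12  ⇒  2A = -114, A = -57.
Then Σ (x_i + x_{i+1})·c_i = -354, so x̄ = -354 / (6·(-57)) = 59/57.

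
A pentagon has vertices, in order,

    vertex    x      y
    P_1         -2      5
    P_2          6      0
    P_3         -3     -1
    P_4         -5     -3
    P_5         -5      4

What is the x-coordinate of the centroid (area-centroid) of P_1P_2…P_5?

-299/252

Apply Gauss's area formula. First the cross-terms c_i = x_i·y_{i+1} − x_{i+1}·y_i:
  -30, -6, 4, -35, -17  ⇒  2A = -84, A = -42.
Then Σ (x_i + x_{i+1})·c_i = 299, so x̄ = 299 / (6·(-42)) = -299/252.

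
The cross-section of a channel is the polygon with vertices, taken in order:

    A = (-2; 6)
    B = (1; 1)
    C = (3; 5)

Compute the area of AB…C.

11

Apply the shoelace (surveyor's) formula: 2A = Σ (x_i·y_{i+1} − x_{i+1}·y_i), indices taken mod 3.
A→B: (-2)(1) − (1)(6) = -8
B→C: (1)(5) − (3)(1) = 2
C→A: (3)(6) − (-2)(5) = 28
Σ = 22
Area = |Σ|/2 = 11.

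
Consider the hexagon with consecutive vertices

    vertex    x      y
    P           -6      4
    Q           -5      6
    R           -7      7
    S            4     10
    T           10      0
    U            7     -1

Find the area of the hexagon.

97.5

Apply Gauss's area formula: 2A = Σ (x_i·y_{i+1} − x_{i+1}·y_i), indices taken mod 6.
Cross-terms: -16, 7, -98, -100, -10, 22  ⇒  Σ = -195
Area = |Σ|/2 = 97.5.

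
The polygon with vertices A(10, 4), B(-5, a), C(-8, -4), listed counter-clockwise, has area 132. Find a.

12

Write out the shoelace sum; only the two edges meeting at B involve a:
2·Area = [(10·a − (-5)·4) + ((-5)·(-4) − (-8)·a)] + 8
       = 18·a + 48 = 264
⇒ a = 12.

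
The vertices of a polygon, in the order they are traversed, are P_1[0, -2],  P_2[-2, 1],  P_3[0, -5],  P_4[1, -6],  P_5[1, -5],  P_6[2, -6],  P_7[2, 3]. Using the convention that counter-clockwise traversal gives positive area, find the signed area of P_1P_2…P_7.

15

Apply the surveyor's formula: 2A = Σ (x_i·y_{i+1} − x_{i+1}·y_i), indices taken mod 7.
Σ = (-4) + (10) + (5) + (1) + (4) + (18) + (-4) = 30
Signed area = Σ/2 = 15 (positive ⇒ counter-clockwise traversal).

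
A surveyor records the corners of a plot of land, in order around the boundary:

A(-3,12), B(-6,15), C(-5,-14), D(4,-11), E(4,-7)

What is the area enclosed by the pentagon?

Σ = (27) + (159) + (111) + (16) + (27) = 340
Area = |Σ|/2 = 170.

170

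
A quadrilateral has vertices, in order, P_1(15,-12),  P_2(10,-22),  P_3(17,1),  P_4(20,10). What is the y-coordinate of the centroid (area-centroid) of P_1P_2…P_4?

Apply the shoelace formula. First the cross-terms c_i = x_i·y_{i+1} − x_{i+1}·y_i:
  -210, 384, 150, -390  ⇒  2A = -66, A = -33.
Then Σ (y_i + y_{i+1})·c_i = 1506, so ȳ = 1506 / (6·(-33)) = -251/33.

-251/33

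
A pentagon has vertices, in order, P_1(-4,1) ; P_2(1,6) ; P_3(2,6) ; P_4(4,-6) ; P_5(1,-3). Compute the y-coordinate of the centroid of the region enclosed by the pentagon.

Apply the shoelace (surveyor's) formula. First the cross-terms c_i = x_i·y_{i+1} − x_{i+1}·y_i:
  -25, -6, -36, -6, -11  ⇒  2A = -84, A = -42.
Then Σ (y_i + y_{i+1})·c_i = -171, so ȳ = -171 / (6·(-42)) = 19/28.

19/28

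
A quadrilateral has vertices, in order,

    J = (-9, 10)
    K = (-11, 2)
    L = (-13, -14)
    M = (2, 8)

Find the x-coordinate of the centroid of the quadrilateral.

-373/54

Apply the shoelace (surveyor's) formula. First the cross-terms c_i = x_i·y_{i+1} − x_{i+1}·y_i:
  92, 180, -76, 92  ⇒  2A = 288, A = 144.
Then Σ (x_i + x_{i+1})·c_i = -5968, so x̄ = -5968 / (6·144) = -373/54.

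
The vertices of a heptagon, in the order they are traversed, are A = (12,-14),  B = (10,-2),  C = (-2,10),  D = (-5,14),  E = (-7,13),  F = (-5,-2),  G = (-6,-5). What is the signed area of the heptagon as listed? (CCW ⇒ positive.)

251.5

Apply the shoelace (surveyor's) formula: 2A = Σ (x_i·y_{i+1} − x_{i+1}·y_i), indices taken mod 7.
Σ = (116) + (96) + (22) + (33) + (79) + (13) + (144) = 503
Signed area = Σ/2 = 251.5 (positive ⇒ counter-clockwise traversal).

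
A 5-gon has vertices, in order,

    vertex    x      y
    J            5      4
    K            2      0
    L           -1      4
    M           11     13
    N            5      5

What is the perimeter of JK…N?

36

|JK| = √((-3)² + (-4)²) = √25 = 5
|KL| = √((-3)² + (4)²) = √25 = 5
|LM| = √((12)² + (9)²) = √225 = 15
|MN| = √((-6)² + (-8)²) = √100 = 10
|NJ| = √((0)² + (-1)²) = √1 = 1
Perimeter = 5 + 5 + 15 + 10 + 1 = 36.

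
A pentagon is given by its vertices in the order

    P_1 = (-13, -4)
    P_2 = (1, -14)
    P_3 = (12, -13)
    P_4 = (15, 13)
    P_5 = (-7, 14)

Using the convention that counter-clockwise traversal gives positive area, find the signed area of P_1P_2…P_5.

P_1→P_2: (-13)(-14) − (1)(-4) = 186
P_2→P_3: (1)(-13) − (12)(-14) = 155
P_3→P_4: (12)(13) − (15)(-13) = 351
P_4→P_5: (15)(14) − (-7)(13) = 301
P_5→P_1: (-7)(-4) − (-13)(14) = 210
Σ = 1203
Signed area = Σ/2 = 601.5 (positive ⇒ counter-clockwise traversal).

601.5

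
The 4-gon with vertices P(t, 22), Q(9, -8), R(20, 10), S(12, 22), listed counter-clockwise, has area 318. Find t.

The doubled signed area Σ (x_i y_{i+1} − x_{i+1} y_i) is linear in t.
With t=0 it equals 636; the coefficient of t is -30 (from the two edges through P).
So -30·t + 636 = 2·318 = 636 ⇒ t = 0.

0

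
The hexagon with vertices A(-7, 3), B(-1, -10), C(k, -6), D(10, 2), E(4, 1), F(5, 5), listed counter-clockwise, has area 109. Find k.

1

Write out the shoelace sum; only the two edges meeting at C involve k:
2·Area = [((-1)·(-6) − k·(-10)) + (k·2 − 10·(-6))] + 140
       = 12·k + 206 = 218
⇒ k = 1.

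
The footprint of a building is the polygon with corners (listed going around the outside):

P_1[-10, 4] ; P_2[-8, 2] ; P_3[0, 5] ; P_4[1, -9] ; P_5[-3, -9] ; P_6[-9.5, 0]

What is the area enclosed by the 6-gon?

96.25

Apply Gauss's area formula: 2A = Σ (x_i·y_{i+1} − x_{i+1}·y_i), indices taken mod 6.
Σ = (12) + (-40) + (-5) + (-36) + (-85.5) + (-38) = -192.5
Area = |Σ|/2 = 96.25.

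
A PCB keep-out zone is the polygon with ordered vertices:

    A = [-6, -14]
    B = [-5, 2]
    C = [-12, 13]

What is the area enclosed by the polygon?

61.5

Apply Gauss's area formula: 2A = Σ (x_i·y_{i+1} − x_{i+1}·y_i), indices taken mod 3.
A→B: (-6)(2) − (-5)(-14) = -82
B→C: (-5)(13) − (-12)(2) = -41
C→A: (-12)(-14) − (-6)(13) = 246
Σ = 123
Area = |Σ|/2 = 61.5.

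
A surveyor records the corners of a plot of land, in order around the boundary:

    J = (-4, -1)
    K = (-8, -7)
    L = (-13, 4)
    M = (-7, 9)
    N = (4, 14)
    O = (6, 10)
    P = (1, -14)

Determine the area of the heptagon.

260.5

Cross-terms: 20, -123, -89, -134, -44, -94, -57  ⇒  Σ = -521
Area = |Σ|/2 = 260.5.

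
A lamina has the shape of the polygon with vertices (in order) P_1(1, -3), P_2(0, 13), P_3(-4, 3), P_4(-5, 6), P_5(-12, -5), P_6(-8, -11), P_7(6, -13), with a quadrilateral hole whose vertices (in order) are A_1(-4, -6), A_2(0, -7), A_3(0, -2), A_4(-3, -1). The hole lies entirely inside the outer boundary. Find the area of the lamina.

187

Outer boundary:
Cross-terms: 13, 52, -9, 97, 92, 170, -5  ⇒  Σ = 410
Area = |Σ|/2 = 205.
Hole:
Apply Gauss's area formula: 2A = Σ (x_i·y_{i+1} − x_{i+1}·y_i), indices taken mod 4.
Cross-terms: 28, 0, -6, 14  ⇒  Σ = 36
Area = |Σ|/2 = 18.
Net area = 205 − 18 = 187.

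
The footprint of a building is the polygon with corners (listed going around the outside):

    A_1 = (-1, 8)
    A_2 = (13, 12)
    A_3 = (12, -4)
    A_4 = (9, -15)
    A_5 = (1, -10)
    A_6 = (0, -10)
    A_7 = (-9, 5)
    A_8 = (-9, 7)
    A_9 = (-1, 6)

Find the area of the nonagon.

349

Σ = (-116) + (-196) + (-144) + (-75) + (-10) + (-90) + (-18) + (-47) + (-2) = -698
Area = |Σ|/2 = 349.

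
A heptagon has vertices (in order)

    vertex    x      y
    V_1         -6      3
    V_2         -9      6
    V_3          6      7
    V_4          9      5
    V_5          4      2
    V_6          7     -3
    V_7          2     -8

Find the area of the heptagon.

Σ = (-9) + (-99) + (-33) + (-2) + (-26) + (-50) + (-42) = -261
Area = |Σ|/2 = 130.5.

130.5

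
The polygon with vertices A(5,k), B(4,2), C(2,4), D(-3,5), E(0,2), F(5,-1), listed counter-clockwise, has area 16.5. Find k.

The doubled signed area Σ (x_i y_{i+1} − x_{i+1} y_i) is linear in k.
With k=0 it equals 33; the coefficient of k is 1 (from the two edges through A).
So 1·k + 33 = 2·16.5 = 33 ⇒ k = 0.

0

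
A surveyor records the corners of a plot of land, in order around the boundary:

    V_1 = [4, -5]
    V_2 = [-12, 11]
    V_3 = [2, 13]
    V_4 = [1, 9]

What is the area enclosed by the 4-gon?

Apply the shoelace (surveyor's) formula: 2A = Σ (x_i·y_{i+1} − x_{i+1}·y_i), indices taken mod 4.
Σ = (-16) + (-178) + (5) + (-41) = -230
Area = |Σ|/2 = 115.

115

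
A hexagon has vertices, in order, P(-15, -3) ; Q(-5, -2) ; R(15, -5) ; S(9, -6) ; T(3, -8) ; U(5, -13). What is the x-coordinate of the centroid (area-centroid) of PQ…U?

Apply Gauss's area formula. First the cross-terms c_i = x_i·y_{i+1} − x_{i+1}·y_i:
  15, 55, -45, -54, 1, -210  ⇒  2A = -238, A = -119.
Then Σ (x_i + x_{i+1})·c_i = 630, so x̄ = 630 / (6·(-119)) = -15/17.

-15/17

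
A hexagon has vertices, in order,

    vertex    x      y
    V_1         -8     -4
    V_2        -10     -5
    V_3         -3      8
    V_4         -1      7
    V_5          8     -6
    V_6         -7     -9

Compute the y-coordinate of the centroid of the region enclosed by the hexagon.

Apply the shoelace formula. First the cross-terms c_i = x_i·y_{i+1} − x_{i+1}·y_i:
  0, -95, -13, -50, -114, -44  ⇒  2A = -316, A = -158.
Then Σ (y_i + y_{i+1})·c_i = 1752, so ȳ = 1752 / (6·(-158)) = -146/79.

-146/79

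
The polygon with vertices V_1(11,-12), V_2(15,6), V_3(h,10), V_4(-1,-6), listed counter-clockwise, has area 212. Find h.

5

Write out the shoelace sum; only the two edges meeting at V_3 involve h:
2·Area = [(15·10 − h·6) + (h·(-6) − (-1)·10)] + 324
       = -12·h + 484 = 424
⇒ h = 5.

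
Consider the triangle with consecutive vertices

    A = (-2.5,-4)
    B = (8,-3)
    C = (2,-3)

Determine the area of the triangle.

Apply the surveyor's formula: 2A = Σ (x_i·y_{i+1} − x_{i+1}·y_i), indices taken mod 3.
Σ = (39.5) + (-18) + (-15.5) = 6
Area = |Σ|/2 = 3.

3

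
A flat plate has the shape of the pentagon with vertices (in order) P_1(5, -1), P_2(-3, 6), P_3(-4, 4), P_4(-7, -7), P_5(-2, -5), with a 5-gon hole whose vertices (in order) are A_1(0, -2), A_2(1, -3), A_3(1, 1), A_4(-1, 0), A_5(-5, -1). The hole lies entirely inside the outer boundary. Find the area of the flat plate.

62.5

Outer boundary:
Apply the surveyor's formula: 2A = Σ (x_i·y_{i+1} − x_{i+1}·y_i), indices taken mod 5.
Cross-terms: 27, 12, 56, 21, 27  ⇒  Σ = 143
Area = |Σ|/2 = 71.5.
Hole:
Apply the shoelace (surveyor's) formula: 2A = Σ (x_i·y_{i+1} − x_{i+1}·y_i), indices taken mod 5.
Σ = (2) + (4) + (1) + (1) + (10) = 18
Area = |Σ|/2 = 9.
Net area = 71.5 − 9 = 62.5.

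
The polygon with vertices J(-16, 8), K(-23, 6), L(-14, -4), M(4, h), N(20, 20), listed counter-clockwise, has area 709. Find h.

-17

Write out the shoelace sum; only the two edges meeting at M involve h:
2·Area = [((-14)·h − 4·(-4)) + (4·20 − 20·h)] + 744
       = -34·h + 840 = 1418
⇒ h = -17.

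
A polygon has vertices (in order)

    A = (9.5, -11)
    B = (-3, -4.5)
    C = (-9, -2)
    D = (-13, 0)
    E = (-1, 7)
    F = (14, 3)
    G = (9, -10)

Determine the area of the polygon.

Apply Gauss's area formula: 2A = Σ (x_i·y_{i+1} − x_{i+1}·y_i), indices taken mod 7.
Σ = (-75.75) + (-34.5) + (-26) + (-91) + (-101) + (-167) + (-4) = -499.25
Area = |Σ|/2 = 249.625.

249.625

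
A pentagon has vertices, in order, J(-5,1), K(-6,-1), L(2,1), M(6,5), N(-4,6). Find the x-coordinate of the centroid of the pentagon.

Apply the surveyor's formula. First the cross-terms c_i = x_i·y_{i+1} − x_{i+1}·y_i:
  11, -4, 4, 56, 26  ⇒  2A = 93, A = 46.5.
Then Σ (x_i + x_{i+1})·c_i = -195, so x̄ = -195 / (6·46.5) = -65/93.

-65/93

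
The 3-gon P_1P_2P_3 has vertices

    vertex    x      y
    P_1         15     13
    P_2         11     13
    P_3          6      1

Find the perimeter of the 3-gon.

|P_1P_2| = √((-4)² + (0)²) = √16 = 4
|P_2P_3| = √((-5)² + (-12)²) = √169 = 13
|P_3P_1| = √((9)² + (12)²) = √225 = 15
Perimeter = 4 + 13 + 15 = 32.

32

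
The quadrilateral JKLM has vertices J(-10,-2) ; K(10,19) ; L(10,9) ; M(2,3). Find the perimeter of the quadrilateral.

62

|JK| = √((20)² + (21)²) = √841 = 29
|KL| = √((0)² + (-10)²) = √100 = 10
|LM| = √((-8)² + (-6)²) = √100 = 10
|MJ| = √((-12)² + (-5)²) = √169 = 13
Perimeter = 29 + 10 + 10 + 13 = 62.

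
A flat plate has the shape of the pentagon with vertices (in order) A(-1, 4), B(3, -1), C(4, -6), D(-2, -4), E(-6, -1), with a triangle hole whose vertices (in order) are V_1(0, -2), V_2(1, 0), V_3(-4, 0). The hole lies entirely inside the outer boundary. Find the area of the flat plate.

Outer boundary:
Σ = (-11) + (-14) + (-28) + (-22) + (-25) = -100
Area = |Σ|/2 = 50.
Hole:
Apply Gauss's area formula: 2A = Σ (x_i·y_{i+1} − x_{i+1}·y_i), indices taken mod 3.
Σ = (2) + (0) + (8) = 10
Area = |Σ|/2 = 5.
Net area = 50 − 5 = 45.

45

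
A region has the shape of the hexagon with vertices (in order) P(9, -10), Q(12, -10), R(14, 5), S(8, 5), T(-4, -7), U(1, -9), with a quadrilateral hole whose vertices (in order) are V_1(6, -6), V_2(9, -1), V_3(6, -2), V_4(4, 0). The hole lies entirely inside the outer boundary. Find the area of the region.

159

Outer boundary:
Σ = (30) + (200) + (30) + (-36) + (43) + (71) = 338
Area = |Σ|/2 = 169.
Hole:
Apply the surveyor's formula: 2A = Σ (x_i·y_{i+1} − x_{i+1}·y_i), indices taken mod 4.
Cross-terms: 48, -12, 8, -24  ⇒  Σ = 20
Area = |Σ|/2 = 10.
Net area = 169 − 10 = 159.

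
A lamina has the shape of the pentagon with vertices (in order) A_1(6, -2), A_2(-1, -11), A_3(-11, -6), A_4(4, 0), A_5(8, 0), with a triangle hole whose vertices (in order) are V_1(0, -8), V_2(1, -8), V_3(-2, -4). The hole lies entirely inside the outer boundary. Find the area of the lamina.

85.5

Outer boundary:
Apply the surveyor's formula: 2A = Σ (x_i·y_{i+1} − x_{i+1}·y_i), indices taken mod 5.
Σ = (-68) + (-115) + (24) + (0) + (-16) = -175
Area = |Σ|/2 = 87.5.
Hole:
Apply the shoelace formula: 2A = Σ (x_i·y_{i+1} − x_{i+1}·y_i), indices taken mod 3.
Σ = (8) + (-20) + (16) = 4
Area = |Σ|/2 = 2.
Net area = 87.5 − 2 = 85.5.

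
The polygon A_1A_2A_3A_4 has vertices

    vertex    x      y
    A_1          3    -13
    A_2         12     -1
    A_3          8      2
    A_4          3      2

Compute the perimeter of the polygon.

40

|A_1A_2| = √((9)² + (12)²) = √225 = 15
|A_2A_3| = √((-4)² + (3)²) = √25 = 5
|A_3A_4| = √((-5)² + (0)²) = √25 = 5
|A_4A_1| = √((0)² + (-15)²) = √225 = 15
Perimeter = 15 + 5 + 5 + 15 = 40.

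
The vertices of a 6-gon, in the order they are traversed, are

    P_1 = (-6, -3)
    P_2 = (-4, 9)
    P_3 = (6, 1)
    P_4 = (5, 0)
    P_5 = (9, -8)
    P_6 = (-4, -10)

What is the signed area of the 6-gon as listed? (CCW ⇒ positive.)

Σ = (-66) + (-58) + (-5) + (-40) + (-122) + (-48) = -339
Signed area = Σ/2 = -169.5 (negative ⇒ clockwise traversal).

-169.5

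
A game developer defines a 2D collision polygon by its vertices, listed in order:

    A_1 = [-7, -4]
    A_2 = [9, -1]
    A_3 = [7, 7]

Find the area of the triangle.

Apply the shoelace formula: 2A = Σ (x_i·y_{i+1} − x_{i+1}·y_i), indices taken mod 3.
A_1→A_2: (-7)(-1) − (9)(-4) = 43
A_2→A_3: (9)(7) − (7)(-1) = 70
A_3→A_1: (7)(-4) − (-7)(7) = 21
Σ = 134
Area = |Σ|/2 = 67.

67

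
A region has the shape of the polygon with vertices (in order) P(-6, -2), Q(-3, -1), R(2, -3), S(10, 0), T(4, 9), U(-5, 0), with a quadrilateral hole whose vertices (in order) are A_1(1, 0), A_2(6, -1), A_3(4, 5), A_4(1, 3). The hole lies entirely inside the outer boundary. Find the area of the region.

Outer boundary:
Apply the surveyor's formula: 2A = Σ (x_i·y_{i+1} − x_{i+1}·y_i), indices taken mod 6.
P→Q: (-6)(-1) − (-3)(-2) = 0
Q→R: (-3)(-3) − (2)(-1) = 11
R→S: (2)(0) − (10)(-3) = 30
S→T: (10)(9) − (4)(0) = 90
T→U: (4)(0) − (-5)(9) = 45
U→P: (-5)(-2) − (-6)(0) = 10
Σ = 186
Area = |Σ|/2 = 93.
Hole:
Σ = (-1) + (34) + (7) + (-3) = 37
Area = |Σ|/2 = 18.5.
Net area = 93 − 18.5 = 74.5.

74.5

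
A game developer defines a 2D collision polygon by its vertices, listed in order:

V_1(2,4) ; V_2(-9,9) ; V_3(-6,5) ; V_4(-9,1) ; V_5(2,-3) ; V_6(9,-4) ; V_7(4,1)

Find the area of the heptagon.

Apply Gauss's area formula: 2A = Σ (x_i·y_{i+1} − x_{i+1}·y_i), indices taken mod 7.
Σ = (54) + (9) + (39) + (25) + (19) + (25) + (14) = 185
Area = |Σ|/2 = 92.5.

92.5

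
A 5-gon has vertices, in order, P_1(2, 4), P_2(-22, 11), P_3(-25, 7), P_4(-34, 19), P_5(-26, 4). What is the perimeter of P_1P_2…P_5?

90

|P_1P_2| = √((-24)² + (7)²) = √625 = 25
|P_2P_3| = √((-3)² + (-4)²) = √25 = 5
|P_3P_4| = √((-9)² + (12)²) = √225 = 15
|P_4P_5| = √((8)² + (-15)²) = √289 = 17
|P_5P_1| = √((28)² + (0)²) = √784 = 28
Perimeter = 25 + 5 + 15 + 17 + 28 = 90.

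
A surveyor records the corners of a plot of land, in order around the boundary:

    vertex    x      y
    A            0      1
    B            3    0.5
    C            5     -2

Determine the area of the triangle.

Apply the shoelace formula: 2A = Σ (x_i·y_{i+1} − x_{i+1}·y_i), indices taken mod 3.
Σ = (-3) + (-8.5) + (5) = -6.5
Area = |Σ|/2 = 3.25.

3.25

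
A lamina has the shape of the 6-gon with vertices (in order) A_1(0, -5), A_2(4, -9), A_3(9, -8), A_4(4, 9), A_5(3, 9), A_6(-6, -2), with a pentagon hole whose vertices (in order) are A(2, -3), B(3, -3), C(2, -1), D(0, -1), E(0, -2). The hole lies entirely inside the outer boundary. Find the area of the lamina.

130.5

Outer boundary:
A_1→A_2: (0)(-9) − (4)(-5) = 20
A_2→A_3: (4)(-8) − (9)(-9) = 49
A_3→A_4: (9)(9) − (4)(-8) = 113
A_4→A_5: (4)(9) − (3)(9) = 9
A_5→A_6: (3)(-2) − (-6)(9) = 48
A_6→A_1: (-6)(-5) − (0)(-2) = 30
Σ = 269
Area = |Σ|/2 = 134.5.
Hole:
Cross-terms: 3, 3, -2, 0, 4  ⇒  Σ = 8
Area = |Σ|/2 = 4.
Net area = 134.5 − 4 = 130.5.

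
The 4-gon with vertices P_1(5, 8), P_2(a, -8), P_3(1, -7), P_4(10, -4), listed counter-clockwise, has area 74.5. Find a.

Write out the shoelace sum; only the two edges meeting at P_2 involve a:
2·Area = [(5·(-8) − a·8) + (a·(-7) − 1·(-8))] + 166
       = -15·a + 134 = 149
⇒ a = -1.

-1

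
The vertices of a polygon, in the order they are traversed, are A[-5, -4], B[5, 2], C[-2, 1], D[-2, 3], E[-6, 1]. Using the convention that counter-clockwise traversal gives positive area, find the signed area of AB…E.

30

Σ = (10) + (9) + (-4) + (16) + (29) = 60
Signed area = Σ/2 = 30 (positive ⇒ counter-clockwise traversal).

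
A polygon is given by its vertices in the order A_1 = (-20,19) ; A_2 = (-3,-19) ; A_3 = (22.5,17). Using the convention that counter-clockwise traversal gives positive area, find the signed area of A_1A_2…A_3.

Σ = (437) + (376.5) + (767.5) = 1581
Signed area = Σ/2 = 790.5 (positive ⇒ counter-clockwise traversal).

790.5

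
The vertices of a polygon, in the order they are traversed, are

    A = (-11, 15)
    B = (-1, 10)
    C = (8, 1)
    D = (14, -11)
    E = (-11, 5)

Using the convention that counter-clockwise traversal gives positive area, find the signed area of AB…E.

Σ = (-95) + (-81) + (-102) + (-51) + (-110) = -439
Signed area = Σ/2 = -219.5 (negative ⇒ clockwise traversal).

-219.5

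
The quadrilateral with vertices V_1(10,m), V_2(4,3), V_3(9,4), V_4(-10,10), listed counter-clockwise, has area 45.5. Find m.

-3

Write out the shoelace sum; only the two edges meeting at V_1 involve m:
2·Area = [((-10)·m − 10·10) + (10·3 − 4·m)] + 119
       = -14·m + 49 = 91
⇒ m = -3.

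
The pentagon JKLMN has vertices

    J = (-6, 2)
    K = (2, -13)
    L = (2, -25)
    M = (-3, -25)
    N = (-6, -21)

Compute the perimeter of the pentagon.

|JK| = √((8)² + (-15)²) = √289 = 17
|KL| = √((0)² + (-12)²) = √144 = 12
|LM| = √((-5)² + (0)²) = √25 = 5
|MN| = √((-3)² + (4)²) = √25 = 5
|NJ| = √((0)² + (23)²) = √529 = 23
Perimeter = 17 + 12 + 5 + 5 + 23 = 62.

62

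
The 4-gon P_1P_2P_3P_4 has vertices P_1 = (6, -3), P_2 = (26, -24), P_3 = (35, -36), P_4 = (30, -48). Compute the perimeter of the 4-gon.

108

|P_1P_2| = √((20)² + (-21)²) = √841 = 29
|P_2P_3| = √((9)² + (-12)²) = √225 = 15
|P_3P_4| = √((-5)² + (-12)²) = √169 = 13
|P_4P_1| = √((-24)² + (45)²) = √2601 = 51
Perimeter = 29 + 15 + 13 + 51 = 108.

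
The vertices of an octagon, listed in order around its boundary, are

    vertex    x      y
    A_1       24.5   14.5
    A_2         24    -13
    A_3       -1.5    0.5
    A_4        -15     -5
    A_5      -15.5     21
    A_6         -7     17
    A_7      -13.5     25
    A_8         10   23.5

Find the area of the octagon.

1055.75

Σ = (-666.5) + (-7.5) + (15) + (-392.5) + (-116.5) + (54.5) + (-567.25) + (-430.75) = -2111.5
Area = |Σ|/2 = 1055.75.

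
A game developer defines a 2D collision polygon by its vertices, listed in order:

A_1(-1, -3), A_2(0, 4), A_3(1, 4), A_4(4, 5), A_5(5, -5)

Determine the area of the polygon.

42

Apply the shoelace formula: 2A = Σ (x_i·y_{i+1} − x_{i+1}·y_i), indices taken mod 5.
Cross-terms: -4, -4, -11, -45, -20  ⇒  Σ = -84
Area = |Σ|/2 = 42.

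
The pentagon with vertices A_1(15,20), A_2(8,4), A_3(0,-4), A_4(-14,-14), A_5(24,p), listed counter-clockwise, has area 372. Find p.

-4

The doubled signed area Σ (x_i y_{i+1} − x_{i+1} y_i) is linear in p.
With p=0 it equals 628; the coefficient of p is -29 (from the two edges through A_5).
So -29·p + 628 = 2·372 = 744 ⇒ p = -4.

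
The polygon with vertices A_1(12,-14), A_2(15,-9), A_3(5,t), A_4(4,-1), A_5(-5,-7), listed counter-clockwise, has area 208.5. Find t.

14

Write out the shoelace sum; only the two edges meeting at A_3 involve t:
2·Area = [(15·t − 5·(-9)) + (5·(-1) − 4·t)] + 223
       = 11·t + 263 = 417
⇒ t = 14.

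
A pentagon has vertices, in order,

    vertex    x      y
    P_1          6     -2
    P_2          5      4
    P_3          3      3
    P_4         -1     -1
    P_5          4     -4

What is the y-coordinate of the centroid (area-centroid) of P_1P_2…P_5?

-47/183

Apply the shoelace formula. First the cross-terms c_i = x_i·y_{i+1} − x_{i+1}·y_i:
  34, 3, 0, 8, 16  ⇒  2A = 61, A = 30.5.
Then Σ (y_i + y_{i+1})·c_i = -47, so ȳ = -47 / (6·30.5) = -47/183.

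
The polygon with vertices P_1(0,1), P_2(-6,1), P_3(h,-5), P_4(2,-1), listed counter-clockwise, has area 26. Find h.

-2

Write out the shoelace sum; only the two edges meeting at P_3 involve h:
2·Area = [((-6)·(-5) − h·1) + (h·(-1) − 2·(-5))] + 8
       = -2·h + 48 = 52
⇒ h = -2.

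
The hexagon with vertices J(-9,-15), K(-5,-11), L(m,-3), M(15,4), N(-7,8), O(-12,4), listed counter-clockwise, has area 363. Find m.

The doubled signed area Σ (x_i y_{i+1} − x_{i+1} y_i) is linear in m.
With m=0 it equals 516; the coefficient of m is 15 (from the two edges through L).
So 15·m + 516 = 2·363 = 726 ⇒ m = 14.

14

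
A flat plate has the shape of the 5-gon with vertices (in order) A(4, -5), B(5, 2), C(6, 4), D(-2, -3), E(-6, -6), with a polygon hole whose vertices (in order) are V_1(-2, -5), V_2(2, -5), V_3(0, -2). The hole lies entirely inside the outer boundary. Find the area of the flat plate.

33.5

Outer boundary:
Σ = (33) + (8) + (-10) + (-6) + (54) = 79
Area = |Σ|/2 = 39.5.
Hole:
Apply Gauss's area formula: 2A = Σ (x_i·y_{i+1} − x_{i+1}·y_i), indices taken mod 3.
Σ = (20) + (-4) + (-4) = 12
Area = |Σ|/2 = 6.
Net area = 39.5 − 6 = 33.5.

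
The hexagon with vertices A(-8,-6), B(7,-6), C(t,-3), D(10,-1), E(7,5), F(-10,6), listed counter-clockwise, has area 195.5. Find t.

Write out the shoelace sum; only the two edges meeting at C involve t:
2·Area = [(7·(-3) − t·(-6)) + (t·(-1) − 10·(-3))] + 347
       = 5·t + 356 = 391
⇒ t = 7.

7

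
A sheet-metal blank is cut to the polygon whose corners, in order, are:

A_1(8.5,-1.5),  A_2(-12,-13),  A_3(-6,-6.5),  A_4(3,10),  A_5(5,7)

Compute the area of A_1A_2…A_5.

Apply the shoelace formula: 2A = Σ (x_i·y_{i+1} − x_{i+1}·y_i), indices taken mod 5.
Σ = (-128.5) + (0) + (-40.5) + (-29) + (-67) = -265
Area = |Σ|/2 = 132.5.

132.5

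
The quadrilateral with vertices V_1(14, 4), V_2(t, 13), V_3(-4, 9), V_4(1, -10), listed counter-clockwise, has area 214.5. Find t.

4

The doubled signed area Σ (x_i y_{i+1} − x_{i+1} y_i) is linear in t.
With t=0 it equals 409; the coefficient of t is 5 (from the two edges through V_2).
So 5·t + 409 = 2·214.5 = 429 ⇒ t = 4.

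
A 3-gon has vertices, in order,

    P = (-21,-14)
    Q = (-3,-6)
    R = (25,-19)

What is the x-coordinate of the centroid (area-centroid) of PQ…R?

Apply the shoelace formula. First the cross-terms c_i = x_i·y_{i+1} − x_{i+1}·y_i:
  84, 207, -749  ⇒  2A = -458, A = -229.
Then Σ (x_i + x_{i+1})·c_i = -458, so x̄ = -458 / (6·(-229)) = 1/3.

1/3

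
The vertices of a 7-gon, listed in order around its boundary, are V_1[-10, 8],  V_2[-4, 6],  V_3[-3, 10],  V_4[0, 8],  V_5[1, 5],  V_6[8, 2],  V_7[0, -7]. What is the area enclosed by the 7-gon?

Σ = (-28) + (-22) + (-24) + (-8) + (-38) + (-56) + (-70) = -246
Area = |Σ|/2 = 123.

123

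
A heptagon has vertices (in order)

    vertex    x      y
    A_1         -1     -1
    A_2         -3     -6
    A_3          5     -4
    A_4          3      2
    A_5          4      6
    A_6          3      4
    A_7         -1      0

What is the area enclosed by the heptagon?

40

Apply the surveyor's formula: 2A = Σ (x_i·y_{i+1} − x_{i+1}·y_i), indices taken mod 7.
Cross-terms: 3, 42, 22, 10, -2, 4, 1  ⇒  Σ = 80
Area = |Σ|/2 = 40.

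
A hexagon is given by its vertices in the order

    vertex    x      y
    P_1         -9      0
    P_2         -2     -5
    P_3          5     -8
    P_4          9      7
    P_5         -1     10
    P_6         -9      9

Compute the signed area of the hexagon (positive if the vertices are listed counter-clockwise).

226

Apply Gauss's area formula: 2A = Σ (x_i·y_{i+1} − x_{i+1}·y_i), indices taken mod 6.
Cross-terms: 45, 41, 107, 97, 81, 81  ⇒  Σ = 452
Signed area = Σ/2 = 226 (positive ⇒ counter-clockwise traversal).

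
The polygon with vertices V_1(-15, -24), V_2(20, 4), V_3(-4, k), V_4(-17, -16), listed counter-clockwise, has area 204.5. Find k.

The doubled signed area Σ (x_i y_{i+1} − x_{i+1} y_i) is linear in k.
With k=0 it equals 668; the coefficient of k is 37 (from the two edges through V_3).
So 37·k + 668 = 2·204.5 = 409 ⇒ k = -7.

-7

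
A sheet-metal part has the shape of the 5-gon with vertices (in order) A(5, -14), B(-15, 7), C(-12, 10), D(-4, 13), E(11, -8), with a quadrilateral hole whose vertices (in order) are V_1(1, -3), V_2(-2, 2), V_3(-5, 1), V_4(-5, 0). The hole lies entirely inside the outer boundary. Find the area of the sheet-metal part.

Outer boundary:
Apply the shoelace formula: 2A = Σ (x_i·y_{i+1} − x_{i+1}·y_i), indices taken mod 5.
Σ = (-175) + (-66) + (-116) + (-111) + (-114) = -582
Area = |Σ|/2 = 291.
Hole:
Σ = (-4) + (8) + (5) + (15) = 24
Area = |Σ|/2 = 12.
Net area = 291 − 12 = 279.

279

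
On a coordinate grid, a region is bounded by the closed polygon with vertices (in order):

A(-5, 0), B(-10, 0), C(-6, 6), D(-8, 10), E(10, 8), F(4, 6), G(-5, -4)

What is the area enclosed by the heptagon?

107

Apply the shoelace (surveyor's) formula: 2A = Σ (x_i·y_{i+1} − x_{i+1}·y_i), indices taken mod 7.
Cross-terms: 0, -60, -12, -164, 28, 14, -20  ⇒  Σ = -214
Area = |Σ|/2 = 107.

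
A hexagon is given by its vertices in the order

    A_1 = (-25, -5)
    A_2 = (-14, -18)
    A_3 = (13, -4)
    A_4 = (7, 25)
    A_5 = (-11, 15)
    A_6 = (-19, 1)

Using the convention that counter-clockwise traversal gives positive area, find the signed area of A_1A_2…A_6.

898.5

A_1→A_2: (-25)(-18) − (-14)(-5) = 380
A_2→A_3: (-14)(-4) − (13)(-18) = 290
A_3→A_4: (13)(25) − (7)(-4) = 353
A_4→A_5: (7)(15) − (-11)(25) = 380
A_5→A_6: (-11)(1) − (-19)(15) = 274
A_6→A_1: (-19)(-5) − (-25)(1) = 120
Σ = 1797
Signed area = Σ/2 = 898.5 (positive ⇒ counter-clockwise traversal).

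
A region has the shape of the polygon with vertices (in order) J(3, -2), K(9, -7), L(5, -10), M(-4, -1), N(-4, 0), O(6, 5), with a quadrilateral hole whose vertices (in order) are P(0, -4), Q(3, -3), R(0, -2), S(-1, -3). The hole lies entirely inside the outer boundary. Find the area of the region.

Outer boundary:
Σ = (-3) + (-55) + (-45) + (-4) + (-20) + (-27) = -154
Area = |Σ|/2 = 77.
Hole:
Cross-terms: 12, -6, -2, 4  ⇒  Σ = 8
Area = |Σ|/2 = 4.
Net area = 77 − 4 = 73.

73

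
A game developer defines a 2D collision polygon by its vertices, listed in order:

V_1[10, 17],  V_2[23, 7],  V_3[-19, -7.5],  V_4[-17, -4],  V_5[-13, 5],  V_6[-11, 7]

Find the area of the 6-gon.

Apply the shoelace (surveyor's) formula: 2A = Σ (x_i·y_{i+1} − x_{i+1}·y_i), indices taken mod 6.
Cross-terms: -321, -39.5, -51.5, -137, -36, -257  ⇒  Σ = -842
Area = |Σ|/2 = 421.

421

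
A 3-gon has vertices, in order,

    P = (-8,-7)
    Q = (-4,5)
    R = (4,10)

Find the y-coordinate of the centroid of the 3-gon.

Apply the surveyor's formula. First the cross-terms c_i = x_i·y_{i+1} − x_{i+1}·y_i:
  -68, -60, 52  ⇒  2A = -76, A = -38.
Then Σ (y_i + y_{i+1})·c_i = -608, so ȳ = -608 / (6·(-38)) = 8/3.

8/3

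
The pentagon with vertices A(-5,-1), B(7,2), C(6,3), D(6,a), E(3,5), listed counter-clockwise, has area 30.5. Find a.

Write out the shoelace sum; only the two edges meeting at D involve a:
2·Area = [(6·a − 6·3) + (6·5 − 3·a)] + 28
       = 3·a + 40 = 61
⇒ a = 7.

7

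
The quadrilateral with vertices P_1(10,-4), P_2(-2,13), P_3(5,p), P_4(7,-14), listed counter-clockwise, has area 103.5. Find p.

-12

The doubled signed area Σ (x_i y_{i+1} − x_{i+1} y_i) is linear in p.
With p=0 it equals 99; the coefficient of p is -9 (from the two edges through P_3).
So -9·p + 99 = 2·103.5 = 207 ⇒ p = -12.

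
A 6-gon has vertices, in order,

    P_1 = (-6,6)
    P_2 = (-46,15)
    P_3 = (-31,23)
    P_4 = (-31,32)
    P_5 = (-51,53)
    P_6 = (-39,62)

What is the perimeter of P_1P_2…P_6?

|P_1P_2| = √((-40)² + (9)²) = √1681 = 41
|P_2P_3| = √((15)² + (8)²) = √289 = 17
|P_3P_4| = √((0)² + (9)²) = √81 = 9
|P_4P_5| = √((-20)² + (21)²) = √841 = 29
|P_5P_6| = √((12)² + (9)²) = √225 = 15
|P_6P_1| = √((33)² + (-56)²) = √4225 = 65
Perimeter = 41 + 17 + 9 + 29 + 15 + 65 = 176.

176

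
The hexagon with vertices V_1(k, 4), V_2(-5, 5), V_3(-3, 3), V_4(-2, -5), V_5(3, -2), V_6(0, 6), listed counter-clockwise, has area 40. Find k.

The doubled signed area Σ (x_i y_{i+1} − x_{i+1} y_i) is linear in k.
With k=0 it equals 78; the coefficient of k is -1 (from the two edges through V_1).
So -1·k + 78 = 2·40 = 80 ⇒ k = -2.

-2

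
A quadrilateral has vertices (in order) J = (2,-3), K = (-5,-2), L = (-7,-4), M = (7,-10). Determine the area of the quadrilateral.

Σ = (-19) + (6) + (98) + (-1) = 84
Area = |Σ|/2 = 42.

42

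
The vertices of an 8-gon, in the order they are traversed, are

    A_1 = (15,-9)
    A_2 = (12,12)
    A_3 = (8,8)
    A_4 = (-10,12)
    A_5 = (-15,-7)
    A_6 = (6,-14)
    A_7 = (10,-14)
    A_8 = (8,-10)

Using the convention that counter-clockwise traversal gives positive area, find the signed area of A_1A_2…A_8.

Σ = (288) + (0) + (176) + (250) + (252) + (56) + (12) + (78) = 1112
Signed area = Σ/2 = 556 (positive ⇒ counter-clockwise traversal).

556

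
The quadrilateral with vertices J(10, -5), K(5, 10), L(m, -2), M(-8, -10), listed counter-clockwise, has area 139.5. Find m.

-2

Write out the shoelace sum; only the two edges meeting at L involve m:
2·Area = [(5·(-2) − m·10) + (m·(-10) − (-8)·(-2))] + 265
       = -20·m + 239 = 279
⇒ m = -2.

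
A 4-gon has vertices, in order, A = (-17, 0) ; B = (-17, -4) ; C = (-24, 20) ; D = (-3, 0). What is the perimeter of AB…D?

|AB| = √((0)² + (-4)²) = √16 = 4
|BC| = √((-7)² + (24)²) = √625 = 25
|CD| = √((21)² + (-20)²) = √841 = 29
|DA| = √((-14)² + (0)²) = √196 = 14
Perimeter = 4 + 25 + 29 + 14 = 72.

72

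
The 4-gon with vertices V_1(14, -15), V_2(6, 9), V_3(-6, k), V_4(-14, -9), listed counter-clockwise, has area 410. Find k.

The doubled signed area Σ (x_i y_{i+1} − x_{i+1} y_i) is linear in k.
With k=0 it equals 660; the coefficient of k is 20 (from the two edges through V_3).
So 20·k + 660 = 2·410 = 820 ⇒ k = 8.

8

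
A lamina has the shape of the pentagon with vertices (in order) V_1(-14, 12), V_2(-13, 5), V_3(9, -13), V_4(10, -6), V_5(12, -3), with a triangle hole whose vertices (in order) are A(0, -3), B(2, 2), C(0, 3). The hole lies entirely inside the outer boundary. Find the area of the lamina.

Outer boundary:
Apply Gauss's area formula: 2A = Σ (x_i·y_{i+1} − x_{i+1}·y_i), indices taken mod 5.
Σ = (86) + (124) + (76) + (42) + (102) = 430
Area = |Σ|/2 = 215.
Hole:
A→B: (0)(2) − (2)(-3) = 6
B→C: (2)(3) − (0)(2) = 6
C→A: (0)(-3) − (0)(3) = 0
Σ = 12
Area = |Σ|/2 = 6.
Net area = 215 − 6 = 209.

209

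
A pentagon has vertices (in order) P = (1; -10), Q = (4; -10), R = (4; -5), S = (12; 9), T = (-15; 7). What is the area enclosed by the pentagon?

254

Apply the surveyor's formula: 2A = Σ (x_i·y_{i+1} − x_{i+1}·y_i), indices taken mod 5.
P→Q: (1)(-10) − (4)(-10) = 30
Q→R: (4)(-5) − (4)(-10) = 20
R→S: (4)(9) − (12)(-5) = 96
S→T: (12)(7) − (-15)(9) = 219
T→P: (-15)(-10) − (1)(7) = 143
Σ = 508
Area = |Σ|/2 = 254.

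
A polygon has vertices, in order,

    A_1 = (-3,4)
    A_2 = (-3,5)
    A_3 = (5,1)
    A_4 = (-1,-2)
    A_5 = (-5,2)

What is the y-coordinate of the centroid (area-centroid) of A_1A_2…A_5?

Apply the shoelace (surveyor's) formula. First the cross-terms c_i = x_i·y_{i+1} − x_{i+1}·y_i:
  -3, -28, -9, -12, -14  ⇒  2A = -66, A = -33.
Then Σ (y_i + y_{i+1})·c_i = -270, so ȳ = -270 / (6·(-33)) = 15/11.

15/11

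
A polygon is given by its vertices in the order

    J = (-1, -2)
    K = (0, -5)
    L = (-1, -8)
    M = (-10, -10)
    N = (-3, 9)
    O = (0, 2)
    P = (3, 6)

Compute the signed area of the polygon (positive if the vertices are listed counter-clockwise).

Cross-terms: 5, -5, -70, -120, -6, -6, 0  ⇒  Σ = -202
Signed area = Σ/2 = -101 (negative ⇒ clockwise traversal).

-101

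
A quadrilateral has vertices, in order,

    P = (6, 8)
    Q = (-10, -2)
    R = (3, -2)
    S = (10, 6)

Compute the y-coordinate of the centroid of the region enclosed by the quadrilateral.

Apply the shoelace formula. First the cross-terms c_i = x_i·y_{i+1} − x_{i+1}·y_i:
  68, 26, 38, 44  ⇒  2A = 176, A = 88.
Then Σ (y_i + y_{i+1})·c_i = 1072, so ȳ = 1072 / (6·88) = 67/33.

67/33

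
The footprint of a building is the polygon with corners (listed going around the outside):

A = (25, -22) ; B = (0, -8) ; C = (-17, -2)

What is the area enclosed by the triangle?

Apply the shoelace formula: 2A = Σ (x_i·y_{i+1} − x_{i+1}·y_i), indices taken mod 3.
Cross-terms: -200, -136, 424  ⇒  Σ = 88
Area = |Σ|/2 = 44.

44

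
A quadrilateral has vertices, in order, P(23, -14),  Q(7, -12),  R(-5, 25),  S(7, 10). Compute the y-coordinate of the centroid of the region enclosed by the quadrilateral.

5/21

Apply the shoelace formula. First the cross-terms c_i = x_i·y_{i+1} − x_{i+1}·y_i:
  -178, 115, -225, -328  ⇒  2A = -616, A = -308.
Then Σ (y_i + y_{i+1})·c_i = -440, so ȳ = -440 / (6·(-308)) = 5/21.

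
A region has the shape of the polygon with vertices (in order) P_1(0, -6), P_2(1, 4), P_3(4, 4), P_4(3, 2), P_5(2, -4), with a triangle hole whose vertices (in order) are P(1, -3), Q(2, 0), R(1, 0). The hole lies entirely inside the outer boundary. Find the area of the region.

Outer boundary:
Apply the shoelace (surveyor's) formula: 2A = Σ (x_i·y_{i+1} − x_{i+1}·y_i), indices taken mod 5.
P_1→P_2: (0)(4) − (1)(-6) = 6
P_2→P_3: (1)(4) − (4)(4) = -12
P_3→P_4: (4)(2) − (3)(4) = -4
P_4→P_5: (3)(-4) − (2)(2) = -16
P_5→P_1: (2)(-6) − (0)(-4) = -12
Σ = -38
Area = |Σ|/2 = 19.
Hole:
Cross-terms: 6, 0, -3  ⇒  Σ = 3
Area = |Σ|/2 = 1.5.
Net area = 19 − 1.5 = 17.5.

17.5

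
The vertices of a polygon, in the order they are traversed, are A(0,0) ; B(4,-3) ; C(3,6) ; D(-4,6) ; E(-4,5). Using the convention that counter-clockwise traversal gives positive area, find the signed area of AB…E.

39.5

Σ = (0) + (33) + (42) + (4) + (0) = 79
Signed area = Σ/2 = 39.5 (positive ⇒ counter-clockwise traversal).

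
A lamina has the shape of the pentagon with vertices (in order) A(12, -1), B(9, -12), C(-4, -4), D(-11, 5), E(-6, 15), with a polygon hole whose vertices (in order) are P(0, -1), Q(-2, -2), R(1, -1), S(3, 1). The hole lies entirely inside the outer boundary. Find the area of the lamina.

294.5

Outer boundary:
Cross-terms: -135, -84, -64, -135, -174  ⇒  Σ = -592
Area = |Σ|/2 = 296.
Hole:
P→Q: (0)(-2) − (-2)(-1) = -2
Q→R: (-2)(-1) − (1)(-2) = 4
R→S: (1)(1) − (3)(-1) = 4
S→P: (3)(-1) − (0)(1) = -3
Σ = 3
Area = |Σ|/2 = 1.5.
Net area = 296 − 1.5 = 294.5.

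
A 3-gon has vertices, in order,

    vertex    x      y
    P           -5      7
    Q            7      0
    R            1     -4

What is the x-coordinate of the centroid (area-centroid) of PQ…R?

1

Apply the shoelace formula. First the cross-terms c_i = x_i·y_{i+1} − x_{i+1}·y_i:
  -49, -28, -13  ⇒  2A = -90, A = -45.
Then Σ (x_i + x_{i+1})·c_i = -270, so x̄ = -270 / (6·(-45)) = 1.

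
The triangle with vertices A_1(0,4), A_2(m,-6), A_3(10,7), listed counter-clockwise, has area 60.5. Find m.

The doubled signed area Σ (x_i y_{i+1} − x_{i+1} y_i) is linear in m.
With m=0 it equals 100; the coefficient of m is 3 (from the two edges through A_2).
So 3·m + 100 = 2·60.5 = 121 ⇒ m = 7.

7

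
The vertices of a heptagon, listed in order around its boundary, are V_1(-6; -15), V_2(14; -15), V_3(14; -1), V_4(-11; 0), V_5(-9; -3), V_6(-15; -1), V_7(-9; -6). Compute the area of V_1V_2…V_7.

331

Apply the shoelace formula: 2A = Σ (x_i·y_{i+1} − x_{i+1}·y_i), indices taken mod 7.
Σ = (300) + (196) + (-11) + (33) + (-36) + (81) + (99) = 662
Area = |Σ|/2 = 331.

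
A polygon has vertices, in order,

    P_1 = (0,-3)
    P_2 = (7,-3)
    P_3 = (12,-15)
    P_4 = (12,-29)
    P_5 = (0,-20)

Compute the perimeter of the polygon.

66

|P_1P_2| = √((7)² + (0)²) = √49 = 7
|P_2P_3| = √((5)² + (-12)²) = √169 = 13
|P_3P_4| = √((0)² + (-14)²) = √196 = 14
|P_4P_5| = √((-12)² + (9)²) = √225 = 15
|P_5P_1| = √((0)² + (17)²) = √289 = 17
Perimeter = 7 + 13 + 14 + 15 + 17 = 66.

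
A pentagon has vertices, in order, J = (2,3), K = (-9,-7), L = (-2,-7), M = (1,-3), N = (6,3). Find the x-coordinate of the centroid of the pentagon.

Apply Gauss's area formula. First the cross-terms c_i = x_i·y_{i+1} − x_{i+1}·y_i:
  13, 49, 13, 21, 12  ⇒  2A = 108, A = 54.
Then Σ (x_i + x_{i+1})·c_i = -400, so x̄ = -400 / (6·54) = -100/81.

-100/81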